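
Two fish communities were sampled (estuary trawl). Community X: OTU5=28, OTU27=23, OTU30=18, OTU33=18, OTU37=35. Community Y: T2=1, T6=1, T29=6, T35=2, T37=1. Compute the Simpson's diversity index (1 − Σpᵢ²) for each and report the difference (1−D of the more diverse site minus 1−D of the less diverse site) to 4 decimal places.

Community X: N=122, proportions 0.229508, 0.188525, 0.147541, 0.147541, 0.286885, giving 1−D = 0.785945 (working shown to 6 dp, full precision carried).
Community Y: N=11, proportions 0.090909, 0.090909, 0.545455, 0.181818, 0.090909, giving 1−D = 0.644628.
Difference = |0.785945 − 0.644628| = 0.141317, i.e. 0.1413 to 4 decimal places.

0.1413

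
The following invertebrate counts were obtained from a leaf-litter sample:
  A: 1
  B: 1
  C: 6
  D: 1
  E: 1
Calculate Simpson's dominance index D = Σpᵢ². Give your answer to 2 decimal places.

Total N = 1+1+6+1+1 = 10, so the proportions are 0.1, 0.1, 0.6, 0.1, 0.1 (working shown to 4 dp, full precision carried).
D = 0.1² + 0.1² + 0.6² + 0.1² + 0.1² = 0.0100 + 0.0100 + 0.3600 + 0.0100 + 0.0100 = 0.4000.
To 2 decimal places, D = 0.40.

0.40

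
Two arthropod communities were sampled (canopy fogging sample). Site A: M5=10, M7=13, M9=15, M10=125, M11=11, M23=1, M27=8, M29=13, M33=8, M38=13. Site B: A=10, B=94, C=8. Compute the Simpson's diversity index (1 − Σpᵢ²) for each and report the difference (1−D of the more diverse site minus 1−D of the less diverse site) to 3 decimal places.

Site A: N=217, proportions 0.046083, 0.059908, 0.069124, 0.576037, 0.050691, 0.004608, 0.036866, 0.059908, 0.036866, 0.059908, giving 1−D = 0.645204 (working shown to 6 dp, full precision carried).
Site B: N=112, proportions 0.089286, 0.839286, 0.071429, giving 1−D = 0.282526.
Difference = |0.645204 − 0.282526| = 0.362678, i.e. 0.363 to 3 decimal places.

0.363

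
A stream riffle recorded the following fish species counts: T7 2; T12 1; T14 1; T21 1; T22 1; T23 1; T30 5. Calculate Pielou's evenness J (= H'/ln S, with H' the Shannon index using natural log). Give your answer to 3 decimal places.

0.873

Total N = 2+1+1+1+1+1+5 = 12, so the proportions are 0.16667, 0.08333, 0.08333, 0.08333, 0.08333, 0.08333, 0.41667 (working shown to 5 dp, full precision carried).
H' = −Σ pᵢ ln pᵢ = −((-0.29863) + (-0.20708) + (-0.20708) + (-0.20708) + (-0.20708) + (-0.20708) + (-0.36478)) = 1.69878.
With S = 7 species, ln S = 1.94591, so J = 1.69878/1.94591 = 0.87300, i.e. 0.873 to 3 decimal places.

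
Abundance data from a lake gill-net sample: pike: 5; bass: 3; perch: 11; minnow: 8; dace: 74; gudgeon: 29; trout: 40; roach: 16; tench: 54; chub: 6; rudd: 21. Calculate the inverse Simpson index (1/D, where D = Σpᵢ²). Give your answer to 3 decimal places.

6.049

Total N = 5+3+11+8+74+29+40+16+54+6+21 = 267, so the proportions are 0.0187266, 0.011236, 0.0411985, 0.0299625, 0.2771536, 0.1086142, 0.1498127, 0.0599251, 0.2022472, 0.0224719, 0.0786517 (working shown to 7 dp, full precision carried).
D = 0.0187266² + 0.011236² + 0.0411985² + 0.0299625² + 0.2771536² + 0.1086142² + 0.1498127² + 0.0599251² + 0.2022472² + 0.0224719² + 0.0786517² = 0.0003507 + 0.0001262 + 0.0016973 + 0.0008978 + 0.0768141 + 0.0117971 + 0.0224439 + 0.0035910 + 0.0409039 + 0.0005050 + 0.0061861 = 0.1653130.
So 1/D = 6.04913, i.e. 6.049 to 3 decimal places.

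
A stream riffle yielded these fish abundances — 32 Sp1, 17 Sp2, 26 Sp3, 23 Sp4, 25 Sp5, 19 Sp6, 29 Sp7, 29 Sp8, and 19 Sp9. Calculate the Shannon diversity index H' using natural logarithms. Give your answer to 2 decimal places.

2.18

Total N = 32+17+26+23+25+19+29+29+19 = 219, so the proportions are 0.1461, 0.0776, 0.1187, 0.105, 0.1142, 0.0868, 0.1324, 0.1324, 0.0868 (working shown to 4 dp, full precision carried).
Each pᵢ ln pᵢ term: 0.1461×(-1.9233)=-0.2810, 0.0776×(-2.5559)=-0.1984, 0.1187×(-2.1310)=-0.2530, 0.105×(-2.2536)=-0.2367, 0.1142×(-2.1702)=-0.2477, 0.0868×(-2.4446)=-0.2121, 0.1324×(-2.0218)=-0.2677, 0.1324×(-2.0218)=-0.2677, 0.0868×(-2.4446)=-0.2121.
Sum = -2.1765, so H' = 2.18.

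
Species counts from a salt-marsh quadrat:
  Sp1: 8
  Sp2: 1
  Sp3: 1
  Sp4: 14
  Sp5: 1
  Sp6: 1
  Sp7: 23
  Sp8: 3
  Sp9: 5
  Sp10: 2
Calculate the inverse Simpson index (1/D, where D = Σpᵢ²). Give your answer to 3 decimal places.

4.189

Total N = 8+1+1+14+1+1+23+3+5+2 = 59, so the proportions are 0.1355932, 0.0169492, 0.0169492, 0.2372881, 0.0169492, 0.0169492, 0.3898305, 0.0508475, 0.0847458, 0.0338983 (working shown to 7 dp, full precision carried).
D = 0.1355932² + 0.0169492² + 0.0169492² + 0.2372881² + 0.0169492² + 0.0169492² + 0.3898305² + 0.0508475² + 0.0847458² + 0.0338983² = 0.0183855 + 0.0002873 + 0.0002873 + 0.0563057 + 0.0002873 + 0.0002873 + 0.1519678 + 0.0025855 + 0.0071818 + 0.0011491 = 0.2387245.
So 1/D = 4.18893, i.e. 4.189 to 3 decimal places.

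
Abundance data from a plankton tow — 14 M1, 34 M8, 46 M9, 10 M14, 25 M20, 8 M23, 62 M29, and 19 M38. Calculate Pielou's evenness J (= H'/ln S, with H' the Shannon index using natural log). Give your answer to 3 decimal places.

0.902

Total N = 14+34+46+10+25+8+62+19 = 218, so the proportions are 0.06422, 0.15596, 0.21101, 0.04587, 0.11468, 0.0367, 0.2844, 0.08716 (working shown to 5 dp, full precision carried).
H' = −Σ pᵢ ln pᵢ = −((-0.17631) + (-0.28980) + (-0.32830) + (-0.14137) + (-0.24835) + (-0.12129) + (-0.35760) + (-0.21267)) = 1.87569.
With S = 8 species, ln S = 2.07944, so J = 1.87569/2.07944 = 0.90201, i.e. 0.902 to 3 decimal places.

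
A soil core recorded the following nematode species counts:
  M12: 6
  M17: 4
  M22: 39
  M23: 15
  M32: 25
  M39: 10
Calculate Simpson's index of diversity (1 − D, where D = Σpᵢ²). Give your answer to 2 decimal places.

Total N = 6+4+39+15+25+10 = 99, so the proportions are 0.0606, 0.0404, 0.3939, 0.1515, 0.2525, 0.101 (working shown to 4 dp, full precision carried).
D = 0.0606² + 0.0404² + 0.3939² + 0.1515² + 0.2525² + 0.101² = 0.0037 + 0.0016 + 0.1552 + 0.0230 + 0.0638 + 0.0102 = 0.2574.
So 1 − D = 0.7426, i.e. 0.74 to 2 decimal places.

0.74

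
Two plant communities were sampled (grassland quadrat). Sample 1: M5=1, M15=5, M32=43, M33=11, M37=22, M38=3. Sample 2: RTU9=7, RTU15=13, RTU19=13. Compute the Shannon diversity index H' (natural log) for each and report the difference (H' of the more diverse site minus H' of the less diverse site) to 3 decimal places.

Sample 1: N=85, proportions 0.01176, 0.05882, 0.50588, 0.12941, 0.25882, 0.03529, giving H' = 1.29613 (working shown to 5 dp, full precision carried).
Sample 2: N=33, proportions 0.21212, 0.39394, 0.39394, giving H' = 1.06287.
Difference = |1.29613 − 1.06287| = 0.23326, i.e. 0.233 to 3 decimal places.

0.233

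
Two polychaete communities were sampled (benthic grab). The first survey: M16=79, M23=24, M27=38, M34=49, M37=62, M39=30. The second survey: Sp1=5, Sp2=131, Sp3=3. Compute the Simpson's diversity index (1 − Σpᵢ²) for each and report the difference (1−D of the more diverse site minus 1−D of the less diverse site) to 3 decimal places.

0.696

The first survey: N=282, proportions 0.2801418, 0.0851064, 0.1347518, 0.1737589, 0.2198582, 0.106383, giving 1−D = 0.8062723 (working shown to 7 dp, full precision carried).
The second survey: N=139, proportions 0.0359712, 0.942446, 0.0215827, giving 1−D = 0.1100357.
Difference = |0.8062723 − 0.1100357| = 0.6962366, i.e. 0.696 to 3 decimal places.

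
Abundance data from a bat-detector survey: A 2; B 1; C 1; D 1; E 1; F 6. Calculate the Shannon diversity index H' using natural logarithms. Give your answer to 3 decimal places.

1.474

Total N = 2+1+1+1+1+6 = 12, so the proportions are 0.16667, 0.08333, 0.08333, 0.08333, 0.08333, 0.5 (working shown to 5 dp, full precision carried).
Each pᵢ ln pᵢ term: 0.16667×(-1.79176)=-0.29863, 0.08333×(-2.48491)=-0.20708, 0.08333×(-2.48491)=-0.20708, 0.08333×(-2.48491)=-0.20708, 0.08333×(-2.48491)=-0.20708, 0.5×(-0.69315)=-0.34657.
Sum = -1.47350, so H' = 1.474.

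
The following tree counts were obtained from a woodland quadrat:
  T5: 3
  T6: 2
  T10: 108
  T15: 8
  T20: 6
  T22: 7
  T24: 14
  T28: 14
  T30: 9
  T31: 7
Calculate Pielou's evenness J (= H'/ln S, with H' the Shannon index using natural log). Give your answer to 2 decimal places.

Total N = 3+2+108+8+6+7+14+14+9+7 = 178, so the proportions are 0.0169, 0.0112, 0.6067, 0.0449, 0.0337, 0.0393, 0.0787, 0.0787, 0.0506, 0.0393 (working shown to 4 dp, full precision carried).
H' = −Σ pᵢ ln pᵢ = −((-0.0688) + (-0.0504) + (-0.3032) + (-0.1394) + (-0.1143) + (-0.1273) + (-0.2000) + (-0.2000) + (-0.1509) + (-0.1273)) = 1.4815.
With S = 10 species, ln S = 2.3026, so J = 1.4815/2.3026 = 0.6434, i.e. 0.64 to 2 decimal places.

0.64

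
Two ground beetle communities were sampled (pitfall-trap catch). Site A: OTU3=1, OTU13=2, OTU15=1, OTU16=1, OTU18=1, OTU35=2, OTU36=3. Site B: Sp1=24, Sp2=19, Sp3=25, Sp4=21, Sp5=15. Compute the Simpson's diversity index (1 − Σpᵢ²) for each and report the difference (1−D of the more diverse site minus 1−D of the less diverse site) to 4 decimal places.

0.0324

Site A: N=11, proportions 0.090909, 0.181818, 0.090909, 0.090909, 0.090909, 0.181818, 0.272727, giving 1−D = 0.826446 (working shown to 6 dp, full precision carried).
Site B: N=104, proportions 0.230769, 0.182692, 0.240385, 0.201923, 0.144231, giving 1−D = 0.794009.
Difference = |0.826446 − 0.794009| = 0.032437, i.e. 0.0324 to 4 decimal places.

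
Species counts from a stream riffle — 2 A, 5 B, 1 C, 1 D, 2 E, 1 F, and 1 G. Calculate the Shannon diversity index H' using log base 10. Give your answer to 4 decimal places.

Total N = 2+5+1+1+2+1+1 = 13, so the proportions are 0.153846, 0.384615, 0.076923, 0.076923, 0.153846, 0.076923, 0.076923 (working shown to 6 dp, full precision carried).
Each pᵢ log₁₀ pᵢ term: 0.153846×(-0.812913)=-0.125064, 0.384615×(-0.414973)=-0.159605, 0.076923×(-1.113943)=-0.085688, 0.076923×(-1.113943)=-0.085688, 0.153846×(-0.812913)=-0.125064, 0.076923×(-1.113943)=-0.085688, 0.076923×(-1.113943)=-0.085688.
Sum = -0.752484, so H' = 0.7525.

0.7525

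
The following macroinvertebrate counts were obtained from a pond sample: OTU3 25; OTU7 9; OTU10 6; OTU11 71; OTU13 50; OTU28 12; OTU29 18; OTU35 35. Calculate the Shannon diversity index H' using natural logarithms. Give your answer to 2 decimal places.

Total N = 25+9+6+71+50+12+18+35 = 226, so the proportions are 0.1106, 0.0398, 0.0265, 0.3142, 0.2212, 0.0531, 0.0796, 0.1549 (working shown to 4 dp, full precision carried).
Each pᵢ ln pᵢ term: 0.1106×(-2.2017)=-0.2435, 0.0398×(-3.2233)=-0.1284, 0.0265×(-3.6288)=-0.0963, 0.3142×(-1.1579)=-0.3638, 0.2212×(-1.5085)=-0.3337, 0.0531×(-2.9356)=-0.1559, 0.0796×(-2.5302)=-0.2015, 0.1549×(-1.8652)=-0.2889.
Sum = -1.8120, so H' = 1.81.

1.81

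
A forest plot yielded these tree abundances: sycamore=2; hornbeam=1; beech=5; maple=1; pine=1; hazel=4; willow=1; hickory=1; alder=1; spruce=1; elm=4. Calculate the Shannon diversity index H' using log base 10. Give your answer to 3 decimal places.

0.937

Total N = 2+1+5+1+1+4+1+1+1+1+4 = 22, so the proportions are 0.09091, 0.04545, 0.22727, 0.04545, 0.04545, 0.18182, 0.04545, 0.04545, 0.04545, 0.04545, 0.18182 (working shown to 5 dp, full precision carried).
Each pᵢ log₁₀ pᵢ term: 0.09091×(-1.04139)=-0.09467, 0.04545×(-1.34242)=-0.06102, 0.22727×(-0.64345)=-0.14624, 0.04545×(-1.34242)=-0.06102, 0.04545×(-1.34242)=-0.06102, 0.18182×(-0.74036)=-0.13461, 0.04545×(-1.34242)=-0.06102, 0.04545×(-1.34242)=-0.06102, 0.04545×(-1.34242)=-0.06102, 0.04545×(-1.34242)=-0.06102, 0.18182×(-0.74036)=-0.13461.
Sum = -0.93727, so H' = 0.937.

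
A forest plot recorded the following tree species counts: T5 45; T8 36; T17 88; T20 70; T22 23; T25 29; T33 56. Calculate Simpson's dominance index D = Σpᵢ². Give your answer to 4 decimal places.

0.1700

Total N = 45+36+88+70+23+29+56 = 347, so the proportions are 0.129683, 0.103746, 0.253602, 0.201729, 0.066282, 0.083573, 0.161383 (working shown to 6 dp, full precision carried).
D = 0.129683² + 0.103746² + 0.253602² + 0.201729² + 0.066282² + 0.083573² + 0.161383² = 0.016818 + 0.010763 + 0.064314 + 0.040695 + 0.004393 + 0.006985 + 0.026045 = 0.170012.
To 4 decimal places, D = 0.1700.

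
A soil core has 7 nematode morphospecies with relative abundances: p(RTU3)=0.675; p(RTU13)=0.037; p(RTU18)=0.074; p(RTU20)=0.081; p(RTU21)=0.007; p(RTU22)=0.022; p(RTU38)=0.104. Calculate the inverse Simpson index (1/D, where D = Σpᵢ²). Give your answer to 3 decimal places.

2.082

D = 0.675² + 0.037² + 0.074² + 0.081² + 0.007² + 0.022² + 0.104² = 0.455625 + 0.001369 + 0.005476 + 0.006561 + 0.000049 + 0.000484 + 0.010816 = 0.480380 (working shown to 6 dp, full precision carried).
So 1/D = 2.08169, i.e. 2.082 to 3 decimal places.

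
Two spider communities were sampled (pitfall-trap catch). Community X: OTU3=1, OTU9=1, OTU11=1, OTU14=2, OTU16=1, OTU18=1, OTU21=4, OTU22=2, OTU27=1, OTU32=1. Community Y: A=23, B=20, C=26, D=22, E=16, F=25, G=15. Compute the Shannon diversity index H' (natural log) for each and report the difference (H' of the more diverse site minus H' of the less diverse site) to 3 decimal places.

Community X: N=15, proportions 0.06667, 0.06667, 0.06667, 0.13333, 0.06667, 0.06667, 0.26667, 0.13333, 0.06667, 0.06667, giving H' = 2.15353 (working shown to 5 dp, full precision carried).
Community Y: N=147, proportions 0.15646, 0.13605, 0.17687, 0.14966, 0.10884, 0.17007, 0.10204, giving H' = 1.92786.
Difference = |2.15353 − 1.92786| = 0.22567, i.e. 0.226 to 3 decimal places.

0.226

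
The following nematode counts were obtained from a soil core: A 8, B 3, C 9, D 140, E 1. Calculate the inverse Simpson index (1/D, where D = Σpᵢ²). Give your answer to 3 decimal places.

Total N = 8+3+9+140+1 = 161, so the proportions are 0.049689, 0.018634, 0.055901, 0.869565, 0.006211 (working shown to 6 dp, full precision carried).
D = 0.049689² + 0.018634² + 0.055901² + 0.869565² + 0.006211² = 0.002469 + 0.000347 + 0.003125 + 0.756144 + 0.000039 = 0.762123.
So 1/D = 1.31212, i.e. 1.312 to 3 decimal places.

1.312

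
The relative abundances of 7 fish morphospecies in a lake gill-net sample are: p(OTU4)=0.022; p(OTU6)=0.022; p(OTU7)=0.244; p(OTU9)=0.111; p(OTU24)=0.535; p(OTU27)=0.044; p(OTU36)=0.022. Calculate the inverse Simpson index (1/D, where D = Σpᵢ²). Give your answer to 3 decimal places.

D = 0.022² + 0.022² + 0.244² + 0.111² + 0.535² + 0.044² + 0.022² = 0.000484 + 0.000484 + 0.059536 + 0.012321 + 0.286225 + 0.001936 + 0.000484 = 0.361470 (working shown to 6 dp, full precision carried).
So 1/D = 2.76648, i.e. 2.766 to 3 decimal places.

2.766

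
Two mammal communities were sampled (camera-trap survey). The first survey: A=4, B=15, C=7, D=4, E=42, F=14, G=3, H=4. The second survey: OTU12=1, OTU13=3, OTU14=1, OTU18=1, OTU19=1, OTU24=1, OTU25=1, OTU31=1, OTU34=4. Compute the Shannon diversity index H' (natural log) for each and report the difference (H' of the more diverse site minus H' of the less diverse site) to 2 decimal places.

0.36

The first survey: N=93, proportions 0.043, 0.1613, 0.0753, 0.043, 0.4516, 0.1505, 0.0323, 0.043, giving H' = 1.6498 (working shown to 4 dp, full precision carried).
The second survey: N=14, proportions 0.0714, 0.2143, 0.0714, 0.0714, 0.0714, 0.0714, 0.0714, 0.0714, 0.2857, giving H' = 2.0076.
Difference = |1.6498 − 2.0076| = 0.3578, i.e. 0.36 to 2 decimal places.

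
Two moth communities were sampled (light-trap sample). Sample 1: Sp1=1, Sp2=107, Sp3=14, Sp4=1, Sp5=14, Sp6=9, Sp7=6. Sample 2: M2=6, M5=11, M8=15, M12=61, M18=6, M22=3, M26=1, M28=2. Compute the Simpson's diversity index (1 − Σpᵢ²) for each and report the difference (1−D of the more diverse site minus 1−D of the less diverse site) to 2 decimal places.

0.14

Sample 1: N=152, proportions 0.0066, 0.7039, 0.0921, 0.0066, 0.0921, 0.0592, 0.0395, giving 1−D = 0.4823 (working shown to 4 dp, full precision carried).
Sample 2: N=105, proportions 0.0571, 0.1048, 0.1429, 0.581, 0.0571, 0.0286, 0.0095, 0.019, giving 1−D = 0.6233.
Difference = |0.4823 − 0.6233| = 0.1410, i.e. 0.14 to 2 decimal places.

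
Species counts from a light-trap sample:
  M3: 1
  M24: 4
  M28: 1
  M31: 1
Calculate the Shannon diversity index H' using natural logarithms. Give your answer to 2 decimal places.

1.15

Total N = 1+4+1+1 = 7, so the proportions are 0.1429, 0.5714, 0.1429, 0.1429 (working shown to 4 dp, full precision carried).
Each pᵢ ln pᵢ term: 0.1429×(-1.9459)=-0.2780, 0.5714×(-0.5596)=-0.3198, 0.1429×(-1.9459)=-0.2780, 0.1429×(-1.9459)=-0.2780.
Sum = -1.1537, so H' = 1.15.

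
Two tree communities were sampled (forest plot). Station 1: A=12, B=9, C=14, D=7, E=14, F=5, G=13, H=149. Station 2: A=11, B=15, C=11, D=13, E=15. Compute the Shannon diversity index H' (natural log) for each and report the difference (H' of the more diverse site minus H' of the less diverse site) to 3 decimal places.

0.337

Station 1: N=223, proportions 0.053812, 0.040359, 0.06278, 0.03139, 0.06278, 0.022422, 0.058296, 0.668161, giving H' = 1.263278 (working shown to 6 dp, full precision carried).
Station 2: N=65, proportions 0.169231, 0.230769, 0.169231, 0.2, 0.230769, giving H' = 1.599933.
Difference = |1.263278 − 1.599933| = 0.336655, i.e. 0.337 to 3 decimal places.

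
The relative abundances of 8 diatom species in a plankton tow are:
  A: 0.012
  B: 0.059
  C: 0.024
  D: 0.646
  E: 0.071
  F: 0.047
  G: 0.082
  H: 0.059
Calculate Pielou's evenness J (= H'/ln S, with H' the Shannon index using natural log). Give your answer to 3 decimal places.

H' = −Σ pᵢ ln pᵢ = −((-0.05307) + (-0.16698) + (-0.08951) + (-0.28227) + (-0.18780) + (-0.14371) + (-0.20508) + (-0.16698)) = 1.29542 (working shown to 5 dp, full precision carried).
With S = 8 species, ln S = 2.07944, so J = 1.29542/2.07944 = 0.62296, i.e. 0.623 to 3 decimal places.

0.623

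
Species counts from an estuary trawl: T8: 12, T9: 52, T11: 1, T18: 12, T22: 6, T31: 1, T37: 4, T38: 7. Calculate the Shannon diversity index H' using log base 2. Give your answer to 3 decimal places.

Total N = 12+52+1+12+6+1+4+7 = 95, so the proportions are 0.12632, 0.54737, 0.01053, 0.12632, 0.06316, 0.01053, 0.04211, 0.07368 (working shown to 5 dp, full precision carried).
Each pᵢ log₂ pᵢ term: 0.12632×(-2.98489)=-0.37704, 0.54737×(-0.86942)=-0.47589, 0.01053×(-6.56986)=-0.06916, 0.12632×(-2.98489)=-0.37704, 0.06316×(-3.98489)=-0.25168, 0.01053×(-6.56986)=-0.06916, 0.04211×(-4.56986)=-0.19241, 0.07368×(-3.76250)=-0.27724.
Sum = -2.08961, so H' = 2.090.

2.090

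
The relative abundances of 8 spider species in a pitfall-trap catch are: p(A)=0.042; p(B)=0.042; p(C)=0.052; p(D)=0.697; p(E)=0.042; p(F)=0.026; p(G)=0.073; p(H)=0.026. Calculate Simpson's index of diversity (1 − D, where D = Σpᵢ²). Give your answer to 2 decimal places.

D = 0.042² + 0.042² + 0.052² + 0.697² + 0.042² + 0.026² + 0.073² + 0.026² = 0.0018 + 0.0018 + 0.0027 + 0.4858 + 0.0018 + 0.0007 + 0.0053 + 0.0007 = 0.5005 (working shown to 4 dp, full precision carried).
So 1 − D = 0.4995, i.e. 0.50 to 2 decimal places.

0.50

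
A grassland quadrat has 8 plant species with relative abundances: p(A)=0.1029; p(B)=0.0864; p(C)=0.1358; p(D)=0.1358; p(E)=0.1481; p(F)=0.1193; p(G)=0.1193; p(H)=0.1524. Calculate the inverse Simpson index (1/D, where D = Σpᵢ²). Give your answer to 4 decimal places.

7.7784

D = 0.1029² + 0.0864² + 0.1358² + 0.1358² + 0.1481² + 0.1193² + 0.1193² + 0.1524² = 0.01058841 + 0.00746496 + 0.01844164 + 0.01844164 + 0.02193361 + 0.01423249 + 0.01423249 + 0.02322576 = 0.12856100 (working shown to 8 dp, full precision carried).
So 1/D = 7.778409, i.e. 7.7784 to 4 decimal places.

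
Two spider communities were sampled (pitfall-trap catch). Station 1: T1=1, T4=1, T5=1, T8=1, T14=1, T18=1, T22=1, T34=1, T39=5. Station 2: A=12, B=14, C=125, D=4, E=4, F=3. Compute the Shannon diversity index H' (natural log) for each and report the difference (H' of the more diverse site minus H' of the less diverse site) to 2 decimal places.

Station 1: N=13, proportions 0.0769, 0.0769, 0.0769, 0.0769, 0.0769, 0.0769, 0.0769, 0.0769, 0.3846, giving H' = 1.9459 (working shown to 4 dp, full precision carried).
Station 2: N=162, proportions 0.0741, 0.0864, 0.7716, 0.0247, 0.0247, 0.0185, giving H' = 0.8611.
Difference = |1.9459 − 0.8611| = 1.0848, i.e. 1.08 to 2 decimal places.

1.08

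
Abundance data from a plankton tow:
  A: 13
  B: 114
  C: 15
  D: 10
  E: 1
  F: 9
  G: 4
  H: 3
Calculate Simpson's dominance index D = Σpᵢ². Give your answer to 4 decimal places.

0.4761

Total N = 13+114+15+10+1+9+4+3 = 169, so the proportions are 0.076923, 0.674556, 0.088757, 0.059172, 0.005917, 0.053254, 0.023669, 0.017751 (working shown to 6 dp, full precision carried).
D = 0.076923² + 0.674556² + 0.088757² + 0.059172² + 0.005917² + 0.053254² + 0.023669² + 0.017751² = 0.005917 + 0.455026 + 0.007878 + 0.003501 + 0.000035 + 0.002836 + 0.000560 + 0.000315 = 0.476069.
To 4 decimal places, D = 0.4761.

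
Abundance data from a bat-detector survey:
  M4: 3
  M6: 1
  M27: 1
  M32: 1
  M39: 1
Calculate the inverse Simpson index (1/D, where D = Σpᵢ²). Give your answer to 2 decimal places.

3.77

Total N = 3+1+1+1+1 = 7, so the proportions are 0.428571, 0.142857, 0.142857, 0.142857, 0.142857 (working shown to 6 dp, full precision carried).
D = 0.428571² + 0.142857² + 0.142857² + 0.142857² + 0.142857² = 0.183673 + 0.020408 + 0.020408 + 0.020408 + 0.020408 = 0.265306.
So 1/D = 3.7692, i.e. 3.77 to 2 decimal places.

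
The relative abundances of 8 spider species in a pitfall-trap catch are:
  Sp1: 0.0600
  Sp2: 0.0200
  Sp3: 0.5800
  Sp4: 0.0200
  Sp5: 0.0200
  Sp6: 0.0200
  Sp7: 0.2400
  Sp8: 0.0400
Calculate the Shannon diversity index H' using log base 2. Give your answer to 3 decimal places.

1.831

Each pᵢ log₂ pᵢ term (working shown to 5 dp, full precision carried): 0.06×(-4.05889)=-0.24353, 0.02×(-5.64386)=-0.11288, 0.58×(-0.78588)=-0.45581, 0.02×(-5.64386)=-0.11288, 0.02×(-5.64386)=-0.11288, 0.02×(-5.64386)=-0.11288, 0.24×(-2.05889)=-0.49413, 0.04×(-4.64386)=-0.18575.
Sum = -1.83074, so H' = 1.831.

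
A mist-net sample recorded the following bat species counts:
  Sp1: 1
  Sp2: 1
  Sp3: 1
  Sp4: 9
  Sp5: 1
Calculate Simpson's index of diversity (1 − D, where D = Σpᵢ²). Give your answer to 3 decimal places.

0.497

Total N = 1+1+1+9+1 = 13, so the proportions are 0.07692, 0.07692, 0.07692, 0.69231, 0.07692 (working shown to 5 dp, full precision carried).
D = 0.07692² + 0.07692² + 0.07692² + 0.69231² + 0.07692² = 0.00592 + 0.00592 + 0.00592 + 0.47929 + 0.00592 = 0.50296.
So 1 − D = 0.49704, i.e. 0.497 to 3 decimal places.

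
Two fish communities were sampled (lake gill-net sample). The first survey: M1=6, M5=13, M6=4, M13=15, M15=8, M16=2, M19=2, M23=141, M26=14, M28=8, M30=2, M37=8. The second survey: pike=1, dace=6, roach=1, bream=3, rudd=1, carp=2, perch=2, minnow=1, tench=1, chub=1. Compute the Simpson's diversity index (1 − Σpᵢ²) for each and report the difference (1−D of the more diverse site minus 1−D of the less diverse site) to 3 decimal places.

The first survey: N=223, proportions 0.026906, 0.058296, 0.017937, 0.067265, 0.035874, 0.008969, 0.008969, 0.632287, 0.06278, 0.035874, 0.008969, 0.035874, giving 1−D = 0.583201 (working shown to 6 dp, full precision carried).
The second survey: N=19, proportions 0.052632, 0.315789, 0.052632, 0.157895, 0.052632, 0.105263, 0.105263, 0.052632, 0.052632, 0.052632, giving 1−D = 0.836565.
Difference = |0.583201 − 0.836565| = 0.253364, i.e. 0.253 to 3 decimal places.

0.253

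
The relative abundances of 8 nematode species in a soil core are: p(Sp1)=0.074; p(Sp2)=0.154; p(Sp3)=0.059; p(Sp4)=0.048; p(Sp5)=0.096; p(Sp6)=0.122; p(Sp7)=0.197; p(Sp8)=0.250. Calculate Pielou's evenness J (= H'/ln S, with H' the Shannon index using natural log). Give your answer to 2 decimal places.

H' = −Σ pᵢ ln pᵢ = −((-0.1927) + (-0.2881) + (-0.1670) + (-0.1458) + (-0.2250) + (-0.2567) + (-0.3200) + (-0.3466)) = 1.9417 (working shown to 4 dp, full precision carried).
With S = 8 species, ln S = 2.0794, so J = 1.9417/2.0794 = 0.9338, i.e. 0.93 to 2 decimal places.

0.93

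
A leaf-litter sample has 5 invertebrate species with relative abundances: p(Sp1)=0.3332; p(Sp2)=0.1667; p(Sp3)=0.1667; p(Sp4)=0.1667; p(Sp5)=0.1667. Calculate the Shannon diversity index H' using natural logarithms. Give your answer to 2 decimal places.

Each pᵢ ln pᵢ term (working shown to 4 dp, full precision carried): 0.3332×(-1.0990)=-0.3662, 0.1667×(-1.7916)=-0.2987, 0.1667×(-1.7916)=-0.2987, 0.1667×(-1.7916)=-0.2987, 0.1667×(-1.7916)=-0.2987.
Sum = -1.5608, so H' = 1.56.

1.56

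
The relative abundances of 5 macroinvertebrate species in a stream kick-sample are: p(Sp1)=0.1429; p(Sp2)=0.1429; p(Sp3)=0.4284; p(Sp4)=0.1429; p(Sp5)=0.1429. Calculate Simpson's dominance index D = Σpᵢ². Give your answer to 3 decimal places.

0.265

D = 0.1429² + 0.1429² + 0.4284² + 0.1429² + 0.1429² = 0.02042 + 0.02042 + 0.18353 + 0.02042 + 0.02042 = 0.26521 (working shown to 5 dp, full precision carried).
To 3 decimal places, D = 0.265.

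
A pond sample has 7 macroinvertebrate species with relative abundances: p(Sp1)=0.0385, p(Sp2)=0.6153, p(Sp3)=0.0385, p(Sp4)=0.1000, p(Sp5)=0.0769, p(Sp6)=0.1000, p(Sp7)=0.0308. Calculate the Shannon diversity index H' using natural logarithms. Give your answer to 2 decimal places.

1.31

Each pᵢ ln pᵢ term (working shown to 4 dp, full precision carried): 0.0385×(-3.2571)=-0.1254, 0.6153×(-0.4856)=-0.2988, 0.0385×(-3.2571)=-0.1254, 0.1×(-2.3026)=-0.2303, 0.0769×(-2.5652)=-0.1973, 0.1×(-2.3026)=-0.2303, 0.0308×(-3.4802)=-0.1072.
Sum = -1.3146, so H' = 1.31.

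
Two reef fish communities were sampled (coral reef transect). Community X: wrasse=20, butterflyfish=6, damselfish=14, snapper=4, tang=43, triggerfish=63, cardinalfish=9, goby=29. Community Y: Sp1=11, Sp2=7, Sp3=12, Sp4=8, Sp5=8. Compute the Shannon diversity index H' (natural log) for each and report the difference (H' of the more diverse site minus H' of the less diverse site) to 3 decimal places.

0.174

Community X: N=188, proportions 0.106383, 0.031915, 0.074468, 0.021277, 0.228723, 0.335106, 0.047872, 0.154255, giving H' = 1.761267 (working shown to 6 dp, full precision carried).
Community Y: N=46, proportions 0.23913, 0.152174, 0.26087, 0.173913, 0.173913, giving H' = 1.587594.
Difference = |1.761267 − 1.587594| = 0.173673, i.e. 0.174 to 3 decimal places.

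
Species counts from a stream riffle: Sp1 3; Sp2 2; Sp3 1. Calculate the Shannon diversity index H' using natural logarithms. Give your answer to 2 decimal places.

Total N = 3+2+1 = 6, so the proportions are 0.5, 0.3333, 0.1667 (working shown to 4 dp, full precision carried).
Each pᵢ ln pᵢ term: 0.5×(-0.6931)=-0.3466, 0.3333×(-1.0986)=-0.3662, 0.1667×(-1.7918)=-0.2986.
Sum = -1.0114, so H' = 1.01.

1.01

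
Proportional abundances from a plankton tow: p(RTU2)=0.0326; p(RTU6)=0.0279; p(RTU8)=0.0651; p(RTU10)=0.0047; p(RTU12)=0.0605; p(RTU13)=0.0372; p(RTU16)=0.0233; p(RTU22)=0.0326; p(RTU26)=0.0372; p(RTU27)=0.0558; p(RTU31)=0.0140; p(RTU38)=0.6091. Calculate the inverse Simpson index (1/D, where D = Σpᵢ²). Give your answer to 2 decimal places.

D = 0.0326² + 0.0279² + 0.0651² + 0.0047² + 0.0605² + 0.0372² + 0.0233² + 0.0326² + 0.0372² + 0.0558² + 0.014² + 0.6091² = 0.00106 + 0.00078 + 0.00424 + 0.00002 + 0.00366 + 0.00138 + 0.00054 + 0.00106 + 0.00138 + 0.00311 + 0.00020 + 0.37100 = 0.38845 (working shown to 5 dp, full precision carried).
So 1/D = 2.5744, i.e. 2.57 to 2 decimal places.

2.57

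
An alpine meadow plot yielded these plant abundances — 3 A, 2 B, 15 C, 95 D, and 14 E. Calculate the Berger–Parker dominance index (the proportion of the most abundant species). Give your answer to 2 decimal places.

Total N = 3+2+15+95+14 = 129, so the proportions are 0.0233, 0.0155, 0.1163, 0.7364, 0.1085 (working shown to 4 dp, full precision carried).
The largest proportion is 0.7364, i.e. d = 0.74 to 2 decimal places.

0.74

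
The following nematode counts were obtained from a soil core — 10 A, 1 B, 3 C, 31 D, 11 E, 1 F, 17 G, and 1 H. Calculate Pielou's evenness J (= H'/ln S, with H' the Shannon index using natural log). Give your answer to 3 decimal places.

0.747

Total N = 10+1+3+31+11+1+17+1 = 75, so the proportions are 0.13333, 0.01333, 0.04, 0.41333, 0.14667, 0.01333, 0.22667, 0.01333 (working shown to 5 dp, full precision carried).
H' = −Σ pᵢ ln pᵢ = −((-0.26865) + (-0.05757) + (-0.12876) + (-0.36518) + (-0.28154) + (-0.05757) + (-0.33644) + (-0.05757)) = 1.55326.
With S = 8 species, ln S = 2.07944, so J = 1.55326/2.07944 = 0.74696, i.e. 0.747 to 3 decimal places.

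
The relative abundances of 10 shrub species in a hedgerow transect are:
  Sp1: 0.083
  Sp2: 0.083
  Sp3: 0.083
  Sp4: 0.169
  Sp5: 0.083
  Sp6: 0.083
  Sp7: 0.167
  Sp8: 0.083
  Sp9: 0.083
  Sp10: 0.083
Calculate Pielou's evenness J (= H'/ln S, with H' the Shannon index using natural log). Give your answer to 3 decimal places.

0.978

H' = −Σ pᵢ ln pᵢ = −((-0.20658) + (-0.20658) + (-0.20658) + (-0.30046) + (-0.20658) + (-0.20658) + (-0.29889) + (-0.20658) + (-0.20658) + (-0.20658)) = 2.25199 (working shown to 5 dp, full precision carried).
With S = 10 species, ln S = 2.30259, so J = 2.25199/2.30259 = 0.97803, i.e. 0.978 to 3 decimal places.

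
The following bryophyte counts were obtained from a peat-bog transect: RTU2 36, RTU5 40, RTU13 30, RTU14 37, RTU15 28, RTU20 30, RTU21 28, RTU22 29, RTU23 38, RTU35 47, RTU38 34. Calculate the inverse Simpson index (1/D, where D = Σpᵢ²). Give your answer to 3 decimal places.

Total N = 36+40+30+37+28+30+28+29+38+47+34 = 377, so the proportions are 0.09549072, 0.1061008, 0.0795756, 0.09814324, 0.07427056, 0.0795756, 0.07427056, 0.07692308, 0.10079576, 0.12466844, 0.09018568 (working shown to 8 dp, full precision carried).
D = 0.09549072² + 0.1061008² + 0.0795756² + 0.09814324² + 0.07427056² + 0.0795756² + 0.07427056² + 0.07692308² + 0.10079576² + 0.12466844² + 0.09018568² = 0.00911848 + 0.01125738 + 0.00633228 + 0.00963209 + 0.00551612 + 0.00633228 + 0.00551612 + 0.00591716 + 0.01015978 + 0.01554222 + 0.00813346 = 0.09345735.
So 1/D = 10.70007, i.e. 10.700 to 3 decimal places.

10.700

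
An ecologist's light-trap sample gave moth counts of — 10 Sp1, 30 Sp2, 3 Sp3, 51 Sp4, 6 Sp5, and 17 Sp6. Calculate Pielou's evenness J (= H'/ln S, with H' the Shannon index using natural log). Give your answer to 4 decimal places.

0.8080

Total N = 10+30+3+51+6+17 = 117, so the proportions are 0.08547, 0.25641, 0.025641, 0.435897, 0.051282, 0.145299 (working shown to 6 dp, full precision carried).
H' = −Σ pᵢ ln pᵢ = −((-0.210221) + (-0.348968) + (-0.093937) + (-0.361947) + (-0.152329) + (-0.280276)) = 1.447679.
With S = 6 species, ln S = 1.791759, so J = 1.447679/1.791759 = 0.807965, i.e. 0.8080 to 4 decimal places.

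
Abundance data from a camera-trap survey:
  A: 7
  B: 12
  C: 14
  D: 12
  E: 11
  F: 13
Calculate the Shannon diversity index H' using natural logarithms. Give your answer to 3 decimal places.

Total N = 7+12+14+12+11+13 = 69, so the proportions are 0.10145, 0.17391, 0.2029, 0.17391, 0.15942, 0.18841 (working shown to 5 dp, full precision carried).
Each pᵢ ln pᵢ term: 0.10145×(-2.28820)=-0.23214, 0.17391×(-1.74920)=-0.30421, 0.2029×(-1.59505)=-0.32363, 0.17391×(-1.74920)=-0.30421, 0.15942×(-1.83621)=-0.29273, 0.18841×(-1.66916)=-0.31448.
Sum = -1.77139, so H' = 1.771.

1.771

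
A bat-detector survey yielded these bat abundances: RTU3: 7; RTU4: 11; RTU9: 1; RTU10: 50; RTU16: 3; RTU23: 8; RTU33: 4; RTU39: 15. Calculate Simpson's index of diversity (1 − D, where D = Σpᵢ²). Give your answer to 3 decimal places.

Total N = 7+11+1+50+3+8+4+15 = 99, so the proportions are 0.07071, 0.11111, 0.0101, 0.50505, 0.0303, 0.08081, 0.0404, 0.15152 (working shown to 5 dp, full precision carried).
D = 0.07071² + 0.11111² + 0.0101² + 0.50505² + 0.0303² + 0.08081² + 0.0404² + 0.15152² = 0.00500 + 0.01235 + 0.00010 + 0.25508 + 0.00092 + 0.00653 + 0.00163 + 0.02296 = 0.30456.
So 1 − D = 0.69544, i.e. 0.695 to 3 decimal places.

0.695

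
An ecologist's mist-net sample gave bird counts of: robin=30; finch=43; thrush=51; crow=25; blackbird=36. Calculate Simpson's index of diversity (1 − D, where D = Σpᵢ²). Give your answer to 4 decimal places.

0.7876

Total N = 30+43+51+25+36 = 185, so the proportions are 0.162162, 0.232432, 0.275676, 0.135135, 0.194595 (working shown to 6 dp, full precision carried).
D = 0.162162² + 0.232432² + 0.275676² + 0.135135² + 0.194595² = 0.026297 + 0.054025 + 0.075997 + 0.018262 + 0.037867 = 0.212447.
So 1 − D = 0.787553, i.e. 0.7876 to 4 decimal places.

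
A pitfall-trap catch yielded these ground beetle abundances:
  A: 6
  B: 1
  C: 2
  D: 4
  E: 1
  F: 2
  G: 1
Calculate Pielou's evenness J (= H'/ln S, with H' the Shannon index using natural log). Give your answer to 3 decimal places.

Total N = 6+1+2+4+1+2+1 = 17, so the proportions are 0.35294, 0.05882, 0.11765, 0.23529, 0.05882, 0.11765, 0.05882 (working shown to 5 dp, full precision carried).
H' = −Σ pᵢ ln pᵢ = −((-0.36757) + (-0.16666) + (-0.25177) + (-0.34045) + (-0.16666) + (-0.25177) + (-0.16666)) = 1.71155.
With S = 7 species, ln S = 1.94591, so J = 1.71155/1.94591 = 0.87956, i.e. 0.880 to 3 decimal places.

0.880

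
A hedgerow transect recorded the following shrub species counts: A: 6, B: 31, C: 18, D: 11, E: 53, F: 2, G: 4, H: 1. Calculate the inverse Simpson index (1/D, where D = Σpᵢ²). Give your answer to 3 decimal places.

Total N = 6+31+18+11+53+2+4+1 = 126, so the proportions are 0.047619, 0.2460317, 0.1428571, 0.0873016, 0.4206349, 0.015873, 0.031746, 0.0079365 (working shown to 7 dp, full precision carried).
D = 0.047619² + 0.2460317² + 0.1428571² + 0.0873016² + 0.4206349² + 0.015873² + 0.031746² + 0.0079365² = 0.0022676 + 0.0605316 + 0.0204082 + 0.0076216 + 0.1769337 + 0.0002520 + 0.0010078 + 0.0000630 = 0.2690854.
So 1/D = 3.71629, i.e. 3.716 to 3 decimal places.

3.716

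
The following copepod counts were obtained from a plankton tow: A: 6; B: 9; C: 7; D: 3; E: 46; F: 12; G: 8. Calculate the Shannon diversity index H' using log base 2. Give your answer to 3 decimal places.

Total N = 6+9+7+3+46+12+8 = 91, so the proportions are 0.06593, 0.0989, 0.07692, 0.03297, 0.50549, 0.13187, 0.08791 (working shown to 5 dp, full precision carried).
Each pᵢ log₂ pᵢ term: 0.06593×(-3.92283)=-0.25865, 0.0989×(-3.33787)=-0.33012, 0.07692×(-3.70044)=-0.28465, 0.03297×(-4.92283)=-0.16229, 0.50549×(-0.98423)=-0.49752, 0.13187×(-2.92283)=-0.38543, 0.08791×(-3.50779)=-0.30838.
Sum = -2.22704, so H' = 2.227.

2.227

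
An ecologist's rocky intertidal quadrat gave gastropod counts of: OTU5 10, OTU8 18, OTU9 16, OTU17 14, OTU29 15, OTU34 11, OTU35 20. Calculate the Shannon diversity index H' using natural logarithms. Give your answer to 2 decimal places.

1.92

Total N = 10+18+16+14+15+11+20 = 104, so the proportions are 0.0962, 0.1731, 0.1538, 0.1346, 0.1442, 0.1058, 0.1923 (working shown to 4 dp, full precision carried).
Each pᵢ ln pᵢ term: 0.0962×(-2.3418)=-0.2252, 0.1731×(-1.7540)=-0.3036, 0.1538×(-1.8718)=-0.2880, 0.1346×(-2.0053)=-0.2699, 0.1442×(-1.9363)=-0.2793, 0.1058×(-2.2465)=-0.2376, 0.1923×(-1.6487)=-0.3170.
Sum = -1.9206, so H' = 1.92.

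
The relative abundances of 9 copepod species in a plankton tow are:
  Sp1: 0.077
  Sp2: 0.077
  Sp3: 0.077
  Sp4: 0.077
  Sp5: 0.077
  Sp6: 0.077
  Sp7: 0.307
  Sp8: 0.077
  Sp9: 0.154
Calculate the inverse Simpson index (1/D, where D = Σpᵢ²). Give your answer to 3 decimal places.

6.271

D = 0.077² + 0.077² + 0.077² + 0.077² + 0.077² + 0.077² + 0.307² + 0.077² + 0.154² = 0.0059290 + 0.0059290 + 0.0059290 + 0.0059290 + 0.0059290 + 0.0059290 + 0.0942490 + 0.0059290 + 0.0237160 = 0.1594680 (working shown to 7 dp, full precision carried).
So 1/D = 6.27085, i.e. 6.271 to 3 decimal places.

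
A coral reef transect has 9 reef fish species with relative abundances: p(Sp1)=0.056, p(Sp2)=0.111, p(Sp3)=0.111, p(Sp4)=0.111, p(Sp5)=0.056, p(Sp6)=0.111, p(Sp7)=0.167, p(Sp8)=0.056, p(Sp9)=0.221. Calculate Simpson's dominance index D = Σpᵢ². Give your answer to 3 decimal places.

0.135

D = 0.056² + 0.111² + 0.111² + 0.111² + 0.056² + 0.111² + 0.167² + 0.056² + 0.221² = 0.00314 + 0.01232 + 0.01232 + 0.01232 + 0.00314 + 0.01232 + 0.02789 + 0.00314 + 0.04884 = 0.13542 (working shown to 5 dp, full precision carried).
To 3 decimal places, D = 0.135.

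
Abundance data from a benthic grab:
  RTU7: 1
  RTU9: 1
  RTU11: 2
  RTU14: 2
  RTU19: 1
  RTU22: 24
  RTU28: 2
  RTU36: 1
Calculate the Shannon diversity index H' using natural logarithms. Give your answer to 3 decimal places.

1.161

Total N = 1+1+2+2+1+24+2+1 = 34, so the proportions are 0.02941, 0.02941, 0.05882, 0.05882, 0.02941, 0.70588, 0.05882, 0.02941 (working shown to 5 dp, full precision carried).
Each pᵢ ln pᵢ term: 0.02941×(-3.52636)=-0.10372, 0.02941×(-3.52636)=-0.10372, 0.05882×(-2.83321)=-0.16666, 0.05882×(-2.83321)=-0.16666, 0.02941×(-3.52636)=-0.10372, 0.70588×(-0.34831)=-0.24586, 0.05882×(-2.83321)=-0.16666, 0.02941×(-3.52636)=-0.10372.
Sum = -1.16071, so H' = 1.161.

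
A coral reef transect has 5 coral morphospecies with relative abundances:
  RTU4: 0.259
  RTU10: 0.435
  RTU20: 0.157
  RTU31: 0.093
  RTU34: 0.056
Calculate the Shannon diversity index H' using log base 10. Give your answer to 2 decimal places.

Each pᵢ log₁₀ pᵢ term (working shown to 4 dp, full precision carried): 0.259×(-0.5867)=-0.1520, 0.435×(-0.3615)=-0.1573, 0.157×(-0.8041)=-0.1262, 0.093×(-1.0315)=-0.0959, 0.056×(-1.2518)=-0.0701.
Sum = -0.6015, so H' = 0.60.

0.60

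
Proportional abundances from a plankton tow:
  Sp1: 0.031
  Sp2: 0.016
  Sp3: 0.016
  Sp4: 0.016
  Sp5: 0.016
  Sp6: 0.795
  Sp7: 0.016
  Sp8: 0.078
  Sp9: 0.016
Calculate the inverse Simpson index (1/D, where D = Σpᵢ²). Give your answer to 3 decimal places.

1.561

D = 0.031² + 0.016² + 0.016² + 0.016² + 0.016² + 0.795² + 0.016² + 0.078² + 0.016² = 0.000961 + 0.000256 + 0.000256 + 0.000256 + 0.000256 + 0.632025 + 0.000256 + 0.006084 + 0.000256 = 0.640606 (working shown to 6 dp, full precision carried).
So 1/D = 1.56102, i.e. 1.561 to 3 decimal places.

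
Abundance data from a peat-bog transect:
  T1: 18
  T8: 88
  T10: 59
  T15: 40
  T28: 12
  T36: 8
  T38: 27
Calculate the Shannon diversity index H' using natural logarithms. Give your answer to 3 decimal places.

1.682

Total N = 18+88+59+40+12+8+27 = 252, so the proportions are 0.07143, 0.34921, 0.23413, 0.15873, 0.04762, 0.03175, 0.10714 (working shown to 5 dp, full precision carried).
Each pᵢ ln pᵢ term: 0.07143×(-2.63906)=-0.18850, 0.34921×(-1.05209)=-0.36740, 0.23413×(-1.45189)=-0.33993, 0.15873×(-1.84055)=-0.29215, 0.04762×(-3.04452)=-0.14498, 0.03175×(-3.44999)=-0.10952, 0.10714×(-2.23359)=-0.23931.
Sum = -1.68179, so H' = 1.682.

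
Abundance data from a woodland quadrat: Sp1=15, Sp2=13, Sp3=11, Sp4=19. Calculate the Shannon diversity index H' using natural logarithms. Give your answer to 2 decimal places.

1.37

Total N = 15+13+11+19 = 58, so the proportions are 0.2586, 0.2241, 0.1897, 0.3276 (working shown to 4 dp, full precision carried).
Each pᵢ ln pᵢ term: 0.2586×(-1.3524)=-0.3498, 0.2241×(-1.4955)=-0.3352, 0.1897×(-1.6625)=-0.3153, 0.3276×(-1.1160)=-0.3656.
Sum = -1.3659, so H' = 1.37.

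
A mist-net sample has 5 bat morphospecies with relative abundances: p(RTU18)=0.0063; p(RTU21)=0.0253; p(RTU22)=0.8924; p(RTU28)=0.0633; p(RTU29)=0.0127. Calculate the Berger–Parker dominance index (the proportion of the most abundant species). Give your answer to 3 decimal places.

0.892

The largest proportion is 0.8924, i.e. d = 0.892 to 3 decimal places.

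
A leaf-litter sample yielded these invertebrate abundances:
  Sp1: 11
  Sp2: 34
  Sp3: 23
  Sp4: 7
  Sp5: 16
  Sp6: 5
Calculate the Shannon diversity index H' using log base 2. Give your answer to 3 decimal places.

Total N = 11+34+23+7+16+5 = 96, so the proportions are 0.11458, 0.35417, 0.23958, 0.07292, 0.16667, 0.05208 (working shown to 5 dp, full precision carried).
Each pᵢ log₂ pᵢ term: 0.11458×(-3.12553)=-0.35813, 0.35417×(-1.49750)=-0.53036, 0.23958×(-2.06140)=-0.49388, 0.07292×(-3.77761)=-0.27545, 0.16667×(-2.58496)=-0.43083, 0.05208×(-4.26303)=-0.22203.
Sum = -2.31069, so H' = 2.311.

2.311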